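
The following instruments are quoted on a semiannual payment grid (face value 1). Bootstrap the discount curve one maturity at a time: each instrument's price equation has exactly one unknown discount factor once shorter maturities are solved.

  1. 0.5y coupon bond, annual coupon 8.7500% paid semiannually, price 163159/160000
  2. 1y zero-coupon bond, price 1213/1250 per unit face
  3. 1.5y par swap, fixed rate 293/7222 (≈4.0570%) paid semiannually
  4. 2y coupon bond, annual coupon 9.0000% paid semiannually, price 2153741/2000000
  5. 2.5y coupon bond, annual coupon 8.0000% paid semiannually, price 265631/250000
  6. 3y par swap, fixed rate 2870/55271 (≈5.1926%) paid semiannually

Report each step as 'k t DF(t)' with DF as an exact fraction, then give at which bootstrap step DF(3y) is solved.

1 1/2 977/1000
2 1 1213/1250
3 3/2 4707/5000
4 2 9061/10000
5 5/2 8757/10000
6 3 1713/2000
DF(3y) is solved at step 6

step 1 [0.5y] bond c/2=7/160: DF=(163159/160000 − 7/160·(0))/(1+7/160) = 977/1000 ≈ 0.977000
step 2 [1y] zero: DF = P = 1213/1250 ≈ 0.970400
step 3 [1.5y] swap r/2=293/14444: DF=(1 − 293/14444·(0.977000+0.970400))/(1+293/14444) = 4707/5000 ≈ 0.941400
step 4 [2y] bond c/2=9/200: DF=(2153741/2000000 − 9/200·(0.977000+0.970400+0.941400))/(1+9/200) = 9061/10000 ≈ 0.906100
step 5 [2.5y] bond c/2=1/25: DF=(265631/250000 − 1/25·(0.977000+0.970400+0.941400+0.906100))/(1+1/25) = 8757/10000 ≈ 0.875700
step 6 [3y] swap r/2=1435/55271: DF=(1 − 1435/55271·(0.977000+0.970400+0.941400+0.906100+0.875700))/(1+1435/55271) = 1713/2000 ≈ 0.856500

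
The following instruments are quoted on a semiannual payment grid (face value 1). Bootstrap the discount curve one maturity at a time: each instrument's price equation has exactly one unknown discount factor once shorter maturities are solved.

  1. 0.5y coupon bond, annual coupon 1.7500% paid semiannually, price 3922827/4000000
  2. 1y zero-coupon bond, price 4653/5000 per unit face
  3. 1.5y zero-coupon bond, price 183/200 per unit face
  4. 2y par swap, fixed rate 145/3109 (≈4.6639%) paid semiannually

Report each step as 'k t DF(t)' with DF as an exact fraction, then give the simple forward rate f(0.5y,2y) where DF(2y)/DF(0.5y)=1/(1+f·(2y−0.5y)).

step 1 [0.5y] bond c/2=7/800: DF=(3922827/4000000 − 7/800·(0))/(1+7/800) = 4861/5000 ≈ 0.972200
step 2 [1y] zero: DF = P = 4653/5000 ≈ 0.930600
step 3 [1.5y] zero: DF = P = 183/200 ≈ 0.915000
step 4 [2y] swap r/2=145/6218: DF=(1 − 145/6218·(0.972200+0.930600+0.915000))/(1+145/6218) = 913/1000 ≈ 0.913000

1 1/2 4861/5000
2 1 4653/5000
3 3/2 183/200
4 2 913/1000
f(0.5y,2y) = ((4861/5000)/(913/1000) − 1)/(3/2) = 592/13695 ≈ 4.3227%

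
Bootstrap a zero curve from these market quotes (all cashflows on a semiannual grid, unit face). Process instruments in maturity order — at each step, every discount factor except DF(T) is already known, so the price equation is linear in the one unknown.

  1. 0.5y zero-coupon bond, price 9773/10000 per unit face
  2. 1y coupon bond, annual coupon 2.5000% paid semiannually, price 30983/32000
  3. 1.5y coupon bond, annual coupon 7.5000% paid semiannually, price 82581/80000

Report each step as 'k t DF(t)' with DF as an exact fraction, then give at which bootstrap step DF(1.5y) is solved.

step 1 [0.5y] zero: DF = P = 9773/10000 ≈ 0.977300
step 2 [1y] bond c/2=1/80: DF=(30983/32000 − 1/80·(0.977300))/(1+1/80) = 4721/5000 ≈ 0.944200
step 3 [1.5y] bond c/2=3/80: DF=(82581/80000 − 3/80·(0.977300+0.944200))/(1+3/80) = 1851/2000 ≈ 0.925500

1 1/2 9773/10000
2 1 4721/5000
3 3/2 1851/2000
DF(1.5y) is solved at step 3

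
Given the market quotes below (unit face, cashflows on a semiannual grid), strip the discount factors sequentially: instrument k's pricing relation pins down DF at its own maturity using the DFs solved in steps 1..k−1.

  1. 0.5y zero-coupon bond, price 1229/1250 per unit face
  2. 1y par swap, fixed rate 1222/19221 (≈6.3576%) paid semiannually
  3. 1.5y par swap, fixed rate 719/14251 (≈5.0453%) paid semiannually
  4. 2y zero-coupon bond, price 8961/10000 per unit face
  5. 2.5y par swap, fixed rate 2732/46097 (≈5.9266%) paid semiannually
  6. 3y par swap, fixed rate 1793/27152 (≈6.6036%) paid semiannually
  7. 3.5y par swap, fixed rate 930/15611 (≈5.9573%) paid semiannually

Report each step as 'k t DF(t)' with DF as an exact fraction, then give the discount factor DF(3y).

step 1 [0.5y] zero: DF = P = 1229/1250 ≈ 0.983200
step 2 [1y] swap r/2=611/19221: DF=(1 − 611/19221·(0.983200))/(1+611/19221) = 9389/10000 ≈ 0.938900
step 3 [1.5y] swap r/2=719/28502: DF=(1 − 719/28502·(0.983200+0.938900))/(1+719/28502) = 9281/10000 ≈ 0.928100
step 4 [2y] zero: DF = P = 8961/10000 ≈ 0.896100
step 5 [2.5y] swap r/2=1366/46097: DF=(1 − 1366/46097·(0.983200+0.938900+0.928100+0.896100))/(1+1366/46097) = 4317/5000 ≈ 0.863400
step 6 [3y] swap r/2=1793/54304: DF=(1 − 1793/54304·(0.983200+0.938900+0.928100+0.896100+0.863400))/(1+1793/54304) = 8207/10000 ≈ 0.820700
step 7 [3.5y] swap r/2=465/15611: DF=(1 − 465/15611·(0.983200+0.938900+0.928100+0.896100+0.863400+0.820700))/(1+465/15611) = 407/500 ≈ 0.814000

1 1/2 1229/1250
2 1 9389/10000
3 3/2 9281/10000
4 2 8961/10000
5 5/2 4317/5000
6 3 8207/10000
7 7/2 407/500
DF(3y) = 8207/10000 ≈ 0.820700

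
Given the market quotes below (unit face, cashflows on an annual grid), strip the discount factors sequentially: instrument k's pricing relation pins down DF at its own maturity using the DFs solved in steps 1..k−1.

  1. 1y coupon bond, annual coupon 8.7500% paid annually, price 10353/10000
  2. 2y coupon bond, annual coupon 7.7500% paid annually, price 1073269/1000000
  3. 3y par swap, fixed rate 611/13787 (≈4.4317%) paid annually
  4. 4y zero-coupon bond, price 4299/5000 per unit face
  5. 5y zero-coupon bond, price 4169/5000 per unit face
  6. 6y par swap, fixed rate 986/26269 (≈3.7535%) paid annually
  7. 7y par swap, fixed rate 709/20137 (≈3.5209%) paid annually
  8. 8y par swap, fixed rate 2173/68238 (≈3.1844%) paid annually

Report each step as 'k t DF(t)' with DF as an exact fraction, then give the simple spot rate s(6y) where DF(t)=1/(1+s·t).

1 1 119/125
2 2 2319/2500
3 3 4389/5000
4 4 4299/5000
5 5 4169/5000
6 6 2007/2500
7 7 7873/10000
8 8 7827/10000
s(6y) = (1/(2007/2500) − 1)/(6) = 493/12042 ≈ 4.0940%

step 1 [1y] bond c/1=7/80: DF=(10353/10000 − 7/80·(0))/(1+7/80) = 119/125 ≈ 0.952000
step 2 [2y] bond c/1=31/400: DF=(1073269/1000000 − 31/400·(0.952000))/(1+31/400) = 2319/2500 ≈ 0.927600
step 3 [3y] swap r/1=611/13787: DF=(1 − 611/13787·(0.952000+0.927600))/(1+611/13787) = 4389/5000 ≈ 0.877800
step 4 [4y] zero: DF = P = 4299/5000 ≈ 0.859800
step 5 [5y] zero: DF = P = 4169/5000 ≈ 0.833800
step 6 [6y] swap r/1=986/26269: DF=(1 − 986/26269·(0.952000+0.927600+0.877800+0.859800+0.833800))/(1+986/26269) = 2007/2500 ≈ 0.802800
step 7 [7y] swap r/1=709/20137: DF=(1 − 709/20137·(0.952000+0.927600+0.877800+0.859800+0.833800+0.802800))/(1+709/20137) = 7873/10000 ≈ 0.787300
step 8 [8y] swap r/1=2173/68238: DF=(1 − 2173/68238·(0.952000+0.927600+0.877800+0.859800+0.833800+0.802800+0.787300))/(1+2173/68238) = 7827/10000 ≈ 0.782700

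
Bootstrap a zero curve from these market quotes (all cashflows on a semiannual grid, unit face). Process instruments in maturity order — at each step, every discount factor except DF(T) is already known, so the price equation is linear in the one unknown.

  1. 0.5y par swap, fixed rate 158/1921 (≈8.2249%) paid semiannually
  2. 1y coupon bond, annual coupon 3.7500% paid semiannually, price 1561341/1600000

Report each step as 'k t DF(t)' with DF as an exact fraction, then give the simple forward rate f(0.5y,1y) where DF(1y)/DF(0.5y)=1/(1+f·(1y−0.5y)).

1 1/2 1921/2000
2 1 4701/5000
f(0.5y,1y) = ((1921/2000)/(4701/5000) − 1)/(1/2) = 203/4701 ≈ 4.3182%

step 1 [0.5y] swap r/2=79/1921: DF=(1 − 79/1921·(0))/(1+79/1921) = 1921/2000 ≈ 0.960500
step 2 [1y] bond c/2=3/160: DF=(1561341/1600000 − 3/160·(0.960500))/(1+3/160) = 4701/5000 ≈ 0.940200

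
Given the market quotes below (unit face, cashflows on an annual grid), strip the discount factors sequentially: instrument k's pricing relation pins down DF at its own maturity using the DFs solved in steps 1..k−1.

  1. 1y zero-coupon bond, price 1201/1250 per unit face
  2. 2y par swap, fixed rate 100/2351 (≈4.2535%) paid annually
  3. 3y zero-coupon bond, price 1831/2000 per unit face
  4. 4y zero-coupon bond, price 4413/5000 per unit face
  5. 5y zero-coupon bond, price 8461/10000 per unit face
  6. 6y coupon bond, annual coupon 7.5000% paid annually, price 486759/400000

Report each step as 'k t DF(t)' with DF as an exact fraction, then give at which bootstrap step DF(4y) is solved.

1 1 1201/1250
2 2 23/25
3 3 1831/2000
4 4 4413/5000
5 5 8461/10000
6 6 8163/10000
DF(4y) is solved at step 4

step 1 [1y] zero: DF = P = 1201/1250 ≈ 0.960800
step 2 [2y] swap r/1=100/2351: DF=(1 − 100/2351·(0.960800))/(1+100/2351) = 23/25 ≈ 0.920000
step 3 [3y] zero: DF = P = 1831/2000 ≈ 0.915500
step 4 [4y] zero: DF = P = 4413/5000 ≈ 0.882600
step 5 [5y] zero: DF = P = 8461/10000 ≈ 0.846100
step 6 [6y] bond c/1=3/40: DF=(486759/400000 − 3/40·(0.960800+0.920000+0.915500+0.882600+0.846100))/(1+3/40) = 8163/10000 ≈ 0.816300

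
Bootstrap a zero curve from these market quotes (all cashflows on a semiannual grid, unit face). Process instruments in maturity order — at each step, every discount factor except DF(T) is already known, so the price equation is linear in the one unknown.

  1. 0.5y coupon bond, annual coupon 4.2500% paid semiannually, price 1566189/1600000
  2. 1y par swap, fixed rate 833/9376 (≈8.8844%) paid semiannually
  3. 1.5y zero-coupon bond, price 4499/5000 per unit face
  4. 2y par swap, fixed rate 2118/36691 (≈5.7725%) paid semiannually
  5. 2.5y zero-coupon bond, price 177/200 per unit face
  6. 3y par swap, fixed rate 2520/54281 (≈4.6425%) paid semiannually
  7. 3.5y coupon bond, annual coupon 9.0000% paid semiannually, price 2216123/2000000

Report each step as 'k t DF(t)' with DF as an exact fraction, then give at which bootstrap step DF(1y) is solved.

step 1 [0.5y] bond c/2=17/800: DF=(1566189/1600000 − 17/800·(0))/(1+17/800) = 1917/2000 ≈ 0.958500
step 2 [1y] swap r/2=833/18752: DF=(1 − 833/18752·(0.958500))/(1+833/18752) = 9167/10000 ≈ 0.916700
step 3 [1.5y] zero: DF = P = 4499/5000 ≈ 0.899800
step 4 [2y] swap r/2=1059/36691: DF=(1 − 1059/36691·(0.958500+0.916700+0.899800))/(1+1059/36691) = 8941/10000 ≈ 0.894100
step 5 [2.5y] zero: DF = P = 177/200 ≈ 0.885000
step 6 [3y] swap r/2=1260/54281: DF=(1 − 1260/54281·(0.958500+0.916700+0.899800+0.894100+0.885000))/(1+1260/54281) = 437/500 ≈ 0.874000
step 7 [3.5y] bond c/2=9/200: DF=(2216123/2000000 − 9/200·(0.958500+0.916700+0.899800+0.894100+0.885000+0.874000))/(1+9/200) = 4133/5000 ≈ 0.826600

1 1/2 1917/2000
2 1 9167/10000
3 3/2 4499/5000
4 2 8941/10000
5 5/2 177/200
6 3 437/500
7 7/2 4133/5000
DF(1y) is solved at step 2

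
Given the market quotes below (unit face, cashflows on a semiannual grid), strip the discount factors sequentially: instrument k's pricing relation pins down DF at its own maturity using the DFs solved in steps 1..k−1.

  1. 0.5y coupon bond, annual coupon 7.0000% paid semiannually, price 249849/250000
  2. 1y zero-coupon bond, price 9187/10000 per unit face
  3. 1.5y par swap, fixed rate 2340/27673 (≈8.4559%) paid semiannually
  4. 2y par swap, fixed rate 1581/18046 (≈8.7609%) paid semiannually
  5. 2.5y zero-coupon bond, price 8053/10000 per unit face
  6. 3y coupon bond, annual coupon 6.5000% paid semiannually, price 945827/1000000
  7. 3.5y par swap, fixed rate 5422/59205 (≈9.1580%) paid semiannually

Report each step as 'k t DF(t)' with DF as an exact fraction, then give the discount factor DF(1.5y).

step 1 [0.5y] bond c/2=7/200: DF=(249849/250000 − 7/200·(0))/(1+7/200) = 1207/1250 ≈ 0.965600
step 2 [1y] zero: DF = P = 9187/10000 ≈ 0.918700
step 3 [1.5y] swap r/2=1170/27673: DF=(1 − 1170/27673·(0.965600+0.918700))/(1+1170/27673) = 883/1000 ≈ 0.883000
step 4 [2y] swap r/2=1581/36092: DF=(1 − 1581/36092·(0.965600+0.918700+0.883000))/(1+1581/36092) = 8419/10000 ≈ 0.841900
step 5 [2.5y] zero: DF = P = 8053/10000 ≈ 0.805300
step 6 [3y] bond c/2=13/400: DF=(945827/1000000 − 13/400·(0.965600+0.918700+0.883000+0.841900+0.805300))/(1+13/400) = 7771/10000 ≈ 0.777100
step 7 [3.5y] swap r/2=2711/59205: DF=(1 − 2711/59205·(0.965600+0.918700+0.883000+0.841900+0.805300+0.777100))/(1+2711/59205) = 7289/10000 ≈ 0.728900

1 1/2 1207/1250
2 1 9187/10000
3 3/2 883/1000
4 2 8419/10000
5 5/2 8053/10000
6 3 7771/10000
7 7/2 7289/10000
DF(1.5y) = 883/1000 ≈ 0.883000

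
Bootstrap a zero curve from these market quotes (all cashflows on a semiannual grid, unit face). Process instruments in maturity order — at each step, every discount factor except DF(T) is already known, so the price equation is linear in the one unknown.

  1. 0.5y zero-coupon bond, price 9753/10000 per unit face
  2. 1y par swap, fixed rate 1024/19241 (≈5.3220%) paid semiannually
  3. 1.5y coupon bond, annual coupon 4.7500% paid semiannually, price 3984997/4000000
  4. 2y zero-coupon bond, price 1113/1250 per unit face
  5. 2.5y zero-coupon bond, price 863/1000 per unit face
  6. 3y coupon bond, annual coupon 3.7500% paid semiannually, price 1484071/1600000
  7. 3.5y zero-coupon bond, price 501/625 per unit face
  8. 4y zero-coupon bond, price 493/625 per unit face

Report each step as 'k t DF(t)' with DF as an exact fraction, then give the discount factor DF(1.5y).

1 1/2 9753/10000
2 1 593/625
3 3/2 1857/2000
4 2 1113/1250
5 5/2 863/1000
6 3 8257/10000
7 7/2 501/625
8 4 493/625
DF(1.5y) = 1857/2000 ≈ 0.928500

step 1 [0.5y] zero: DF = P = 9753/10000 ≈ 0.975300
step 2 [1y] swap r/2=512/19241: DF=(1 − 512/19241·(0.975300))/(1+512/19241) = 593/625 ≈ 0.948800
step 3 [1.5y] bond c/2=19/800: DF=(3984997/4000000 − 19/800·(0.975300+0.948800))/(1+19/800) = 1857/2000 ≈ 0.928500
step 4 [2y] zero: DF = P = 1113/1250 ≈ 0.890400
step 5 [2.5y] zero: DF = P = 863/1000 ≈ 0.863000
step 6 [3y] bond c/2=3/160: DF=(1484071/1600000 − 3/160·(0.975300+0.948800+0.928500+0.890400+0.863000))/(1+3/160) = 8257/10000 ≈ 0.825700
step 7 [3.5y] zero: DF = P = 501/625 ≈ 0.801600
step 8 [4y] zero: DF = P = 493/625 ≈ 0.788800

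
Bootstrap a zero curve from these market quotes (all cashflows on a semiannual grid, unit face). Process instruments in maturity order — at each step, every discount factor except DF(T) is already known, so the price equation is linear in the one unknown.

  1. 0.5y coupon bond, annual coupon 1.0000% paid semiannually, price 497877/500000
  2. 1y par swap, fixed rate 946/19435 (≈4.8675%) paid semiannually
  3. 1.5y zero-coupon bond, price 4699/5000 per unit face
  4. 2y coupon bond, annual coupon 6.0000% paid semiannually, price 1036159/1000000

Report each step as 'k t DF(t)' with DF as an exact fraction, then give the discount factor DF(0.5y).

step 1 [0.5y] bond c/2=1/200: DF=(497877/500000 − 1/200·(0))/(1+1/200) = 2477/2500 ≈ 0.990800
step 2 [1y] swap r/2=473/19435: DF=(1 − 473/19435·(0.990800))/(1+473/19435) = 9527/10000 ≈ 0.952700
step 3 [1.5y] zero: DF = P = 4699/5000 ≈ 0.939800
step 4 [2y] bond c/2=3/100: DF=(1036159/1000000 − 3/100·(0.990800+0.952700+0.939800))/(1+3/100) = 461/500 ≈ 0.922000

1 1/2 2477/2500
2 1 9527/10000
3 3/2 4699/5000
4 2 461/500
DF(0.5y) = 2477/2500 ≈ 0.990800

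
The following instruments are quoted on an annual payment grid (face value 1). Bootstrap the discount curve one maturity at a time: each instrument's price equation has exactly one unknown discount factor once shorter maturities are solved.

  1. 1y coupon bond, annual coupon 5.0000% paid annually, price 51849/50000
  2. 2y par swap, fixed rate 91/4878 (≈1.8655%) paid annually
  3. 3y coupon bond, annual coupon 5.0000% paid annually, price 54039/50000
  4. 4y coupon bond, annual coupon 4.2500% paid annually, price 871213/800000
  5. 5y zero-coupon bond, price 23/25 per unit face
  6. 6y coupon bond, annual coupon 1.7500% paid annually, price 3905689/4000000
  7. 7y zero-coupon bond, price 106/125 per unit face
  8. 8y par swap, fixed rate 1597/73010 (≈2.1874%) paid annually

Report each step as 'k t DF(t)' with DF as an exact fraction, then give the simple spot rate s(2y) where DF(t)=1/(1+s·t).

step 1 [1y] bond c/1=1/20: DF=(51849/50000 − 1/20·(0))/(1+1/20) = 2469/2500 ≈ 0.987600
step 2 [2y] swap r/1=91/4878: DF=(1 − 91/4878·(0.987600))/(1+91/4878) = 2409/2500 ≈ 0.963600
step 3 [3y] bond c/1=1/20: DF=(54039/50000 − 1/20·(0.987600+0.963600))/(1+1/20) = 2341/2500 ≈ 0.936400
step 4 [4y] bond c/1=17/400: DF=(871213/800000 − 17/400·(0.987600+0.963600+0.936400))/(1+17/400) = 9269/10000 ≈ 0.926900
step 5 [5y] zero: DF = P = 23/25 ≈ 0.920000
step 6 [6y] bond c/1=7/400: DF=(3905689/4000000 − 7/400·(0.987600+0.963600+0.936400+0.926900+0.920000))/(1+7/400) = 4391/5000 ≈ 0.878200
step 7 [7y] zero: DF = P = 106/125 ≈ 0.848000
step 8 [8y] swap r/1=1597/73010: DF=(1 − 1597/73010·(0.987600+0.963600+0.936400+0.926900+0.920000+0.878200+0.848000))/(1+1597/73010) = 8403/10000 ≈ 0.840300

1 1 2469/2500
2 2 2409/2500
3 3 2341/2500
4 4 9269/10000
5 5 23/25
6 6 4391/5000
7 7 106/125
8 8 8403/10000
s(2y) = (1/(2409/2500) − 1)/(2) = 91/4818 ≈ 1.8888%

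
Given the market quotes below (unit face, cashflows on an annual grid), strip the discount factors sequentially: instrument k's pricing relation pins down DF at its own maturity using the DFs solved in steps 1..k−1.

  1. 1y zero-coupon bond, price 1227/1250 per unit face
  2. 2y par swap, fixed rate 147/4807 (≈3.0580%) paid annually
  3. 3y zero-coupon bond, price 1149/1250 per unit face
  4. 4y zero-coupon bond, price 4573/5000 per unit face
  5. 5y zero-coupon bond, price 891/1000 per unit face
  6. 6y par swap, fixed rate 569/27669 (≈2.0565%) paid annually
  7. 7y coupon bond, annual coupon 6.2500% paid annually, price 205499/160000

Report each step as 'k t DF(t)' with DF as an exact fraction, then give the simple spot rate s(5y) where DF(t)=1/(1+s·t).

step 1 [1y] zero: DF = P = 1227/1250 ≈ 0.981600
step 2 [2y] swap r/1=147/4807: DF=(1 − 147/4807·(0.981600))/(1+147/4807) = 2353/2500 ≈ 0.941200
step 3 [3y] zero: DF = P = 1149/1250 ≈ 0.919200
step 4 [4y] zero: DF = P = 4573/5000 ≈ 0.914600
step 5 [5y] zero: DF = P = 891/1000 ≈ 0.891000
step 6 [6y] swap r/1=569/27669: DF=(1 − 569/27669·(0.981600+0.941200+0.919200+0.914600+0.891000))/(1+569/27669) = 4431/5000 ≈ 0.886200
step 7 [7y] bond c/1=1/16: DF=(205499/160000 − 1/16·(0.981600+0.941200+0.919200+0.914600+0.891000+0.886200))/(1+1/16) = 8833/10000 ≈ 0.883300

1 1 1227/1250
2 2 2353/2500
3 3 1149/1250
4 4 4573/5000
5 5 891/1000
6 6 4431/5000
7 7 8833/10000
s(5y) = (1/(891/1000) − 1)/(5) = 109/4455 ≈ 2.4467%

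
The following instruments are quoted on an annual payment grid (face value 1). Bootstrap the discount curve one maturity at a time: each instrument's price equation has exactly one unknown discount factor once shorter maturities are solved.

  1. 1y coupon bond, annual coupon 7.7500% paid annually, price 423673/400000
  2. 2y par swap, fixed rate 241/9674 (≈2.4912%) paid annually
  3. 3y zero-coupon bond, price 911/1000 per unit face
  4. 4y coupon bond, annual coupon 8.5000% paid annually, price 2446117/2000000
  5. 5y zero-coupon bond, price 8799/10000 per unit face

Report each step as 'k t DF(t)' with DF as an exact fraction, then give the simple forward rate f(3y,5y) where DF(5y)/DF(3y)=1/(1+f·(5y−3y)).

1 1 983/1000
2 2 4759/5000
3 3 911/1000
4 4 9043/10000
5 5 8799/10000
f(3y,5y) = ((911/1000)/(8799/10000) − 1)/(2) = 311/17598 ≈ 1.7672%

step 1 [1y] bond c/1=31/400: DF=(423673/400000 − 31/400·(0))/(1+31/400) = 983/1000 ≈ 0.983000
step 2 [2y] swap r/1=241/9674: DF=(1 − 241/9674·(0.983000))/(1+241/9674) = 4759/5000 ≈ 0.951800
step 3 [3y] zero: DF = P = 911/1000 ≈ 0.911000
step 4 [4y] bond c/1=17/200: DF=(2446117/2000000 − 17/200·(0.983000+0.951800+0.911000))/(1+17/200) = 9043/10000 ≈ 0.904300
step 5 [5y] zero: DF = P = 8799/10000 ≈ 0.879900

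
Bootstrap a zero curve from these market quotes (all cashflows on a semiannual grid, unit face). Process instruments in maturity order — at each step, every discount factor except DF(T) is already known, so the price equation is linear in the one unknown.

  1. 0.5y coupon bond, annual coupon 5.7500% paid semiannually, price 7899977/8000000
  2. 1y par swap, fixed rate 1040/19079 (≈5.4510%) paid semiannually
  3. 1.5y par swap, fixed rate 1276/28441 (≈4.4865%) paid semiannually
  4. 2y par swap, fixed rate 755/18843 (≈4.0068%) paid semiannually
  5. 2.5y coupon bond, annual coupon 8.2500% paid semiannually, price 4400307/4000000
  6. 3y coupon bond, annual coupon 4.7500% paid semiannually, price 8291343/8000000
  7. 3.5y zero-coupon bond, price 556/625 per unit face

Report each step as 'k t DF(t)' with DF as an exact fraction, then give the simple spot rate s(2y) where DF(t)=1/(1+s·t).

step 1 [0.5y] bond c/2=23/800: DF=(7899977/8000000 − 23/800·(0))/(1+23/800) = 9599/10000 ≈ 0.959900
step 2 [1y] swap r/2=520/19079: DF=(1 − 520/19079·(0.959900))/(1+520/19079) = 237/250 ≈ 0.948000
step 3 [1.5y] swap r/2=638/28441: DF=(1 − 638/28441·(0.959900+0.948000))/(1+638/28441) = 4681/5000 ≈ 0.936200
step 4 [2y] swap r/2=755/37686: DF=(1 − 755/37686·(0.959900+0.948000+0.936200))/(1+755/37686) = 1849/2000 ≈ 0.924500
step 5 [2.5y] bond c/2=33/800: DF=(4400307/4000000 − 33/800·(0.959900+0.948000+0.936200+0.924500))/(1+33/800) = 567/625 ≈ 0.907200
step 6 [3y] bond c/2=19/800: DF=(8291343/8000000 − 19/800·(0.959900+0.948000+0.936200+0.924500+0.907200))/(1+19/800) = 9039/10000 ≈ 0.903900
step 7 [3.5y] zero: DF = P = 556/625 ≈ 0.889600

1 1/2 9599/10000
2 1 237/250
3 3/2 4681/5000
4 2 1849/2000
5 5/2 567/625
6 3 9039/10000
7 7/2 556/625
s(2y) = (1/(1849/2000) − 1)/(2) = 151/3698 ≈ 4.0833%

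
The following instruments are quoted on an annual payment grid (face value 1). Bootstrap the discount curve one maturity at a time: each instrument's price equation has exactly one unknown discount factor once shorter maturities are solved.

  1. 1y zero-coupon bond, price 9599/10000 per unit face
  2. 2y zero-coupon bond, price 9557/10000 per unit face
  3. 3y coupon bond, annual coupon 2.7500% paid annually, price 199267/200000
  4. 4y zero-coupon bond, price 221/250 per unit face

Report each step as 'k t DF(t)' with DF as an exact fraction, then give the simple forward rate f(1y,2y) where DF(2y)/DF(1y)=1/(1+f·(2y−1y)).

1 1 9599/10000
2 2 9557/10000
3 3 574/625
4 4 221/250
f(1y,2y) = ((9599/10000)/(9557/10000) − 1)/(1) = 42/9557 ≈ 0.4395%

step 1 [1y] zero: DF = P = 9599/10000 ≈ 0.959900
step 2 [2y] zero: DF = P = 9557/10000 ≈ 0.955700
step 3 [3y] bond c/1=11/400: DF=(199267/200000 − 11/400·(0.959900+0.955700))/(1+11/400) = 574/625 ≈ 0.918400
step 4 [4y] zero: DF = P = 221/250 ≈ 0.884000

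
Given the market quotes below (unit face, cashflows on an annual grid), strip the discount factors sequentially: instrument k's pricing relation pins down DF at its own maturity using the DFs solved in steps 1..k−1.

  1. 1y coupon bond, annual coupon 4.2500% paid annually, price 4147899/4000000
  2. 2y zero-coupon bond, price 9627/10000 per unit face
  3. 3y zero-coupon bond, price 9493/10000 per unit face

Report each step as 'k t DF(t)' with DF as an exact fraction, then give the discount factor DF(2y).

step 1 [1y] bond c/1=17/400: DF=(4147899/4000000 − 17/400·(0))/(1+17/400) = 9947/10000 ≈ 0.994700
step 2 [2y] zero: DF = P = 9627/10000 ≈ 0.962700
step 3 [3y] zero: DF = P = 9493/10000 ≈ 0.949300

1 1 9947/10000
2 2 9627/10000
3 3 9493/10000
DF(2y) = 9627/10000 ≈ 0.962700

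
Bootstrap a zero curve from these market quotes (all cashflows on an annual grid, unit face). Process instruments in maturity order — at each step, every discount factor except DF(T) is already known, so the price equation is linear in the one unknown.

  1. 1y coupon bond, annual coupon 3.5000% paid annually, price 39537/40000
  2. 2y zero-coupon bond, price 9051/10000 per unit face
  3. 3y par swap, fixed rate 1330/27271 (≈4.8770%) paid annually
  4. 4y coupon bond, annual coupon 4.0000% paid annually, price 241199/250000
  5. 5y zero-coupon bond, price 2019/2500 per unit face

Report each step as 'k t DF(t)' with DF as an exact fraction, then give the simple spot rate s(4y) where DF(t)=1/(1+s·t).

step 1 [1y] bond c/1=7/200: DF=(39537/40000 − 7/200·(0))/(1+7/200) = 191/200 ≈ 0.955000
step 2 [2y] zero: DF = P = 9051/10000 ≈ 0.905100
step 3 [3y] swap r/1=1330/27271: DF=(1 − 1330/27271·(0.955000+0.905100))/(1+1330/27271) = 867/1000 ≈ 0.867000
step 4 [4y] bond c/1=1/25: DF=(241199/250000 − 1/25·(0.955000+0.905100+0.867000))/(1+1/25) = 2057/2500 ≈ 0.822800
step 5 [5y] zero: DF = P = 2019/2500 ≈ 0.807600

1 1 191/200
2 2 9051/10000
3 3 867/1000
4 4 2057/2500
5 5 2019/2500
s(4y) = (1/(2057/2500) − 1)/(4) = 443/8228 ≈ 5.3841%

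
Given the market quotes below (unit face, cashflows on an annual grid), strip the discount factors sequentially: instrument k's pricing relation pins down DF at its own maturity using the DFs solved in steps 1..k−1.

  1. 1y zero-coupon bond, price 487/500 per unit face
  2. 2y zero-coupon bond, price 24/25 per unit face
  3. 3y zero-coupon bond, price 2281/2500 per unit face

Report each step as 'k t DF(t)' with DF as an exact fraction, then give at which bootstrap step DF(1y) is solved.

step 1 [1y] zero: DF = P = 487/500 ≈ 0.974000
step 2 [2y] zero: DF = P = 24/25 ≈ 0.960000
step 3 [3y] zero: DF = P = 2281/2500 ≈ 0.912400

1 1 487/500
2 2 24/25
3 3 2281/2500
DF(1y) is solved at step 1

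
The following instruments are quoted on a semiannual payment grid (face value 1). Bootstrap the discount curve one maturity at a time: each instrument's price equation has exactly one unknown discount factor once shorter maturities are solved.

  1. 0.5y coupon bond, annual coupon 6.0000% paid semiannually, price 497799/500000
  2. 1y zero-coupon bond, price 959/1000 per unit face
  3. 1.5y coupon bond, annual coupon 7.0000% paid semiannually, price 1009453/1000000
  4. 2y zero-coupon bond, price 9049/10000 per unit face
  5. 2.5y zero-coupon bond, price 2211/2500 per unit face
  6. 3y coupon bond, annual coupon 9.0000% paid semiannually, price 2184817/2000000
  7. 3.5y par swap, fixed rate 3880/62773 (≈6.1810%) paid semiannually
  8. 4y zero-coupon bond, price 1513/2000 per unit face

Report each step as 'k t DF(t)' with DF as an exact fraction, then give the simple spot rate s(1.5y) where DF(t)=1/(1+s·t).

step 1 [0.5y] bond c/2=3/100: DF=(497799/500000 − 3/100·(0))/(1+3/100) = 4833/5000 ≈ 0.966600
step 2 [1y] zero: DF = P = 959/1000 ≈ 0.959000
step 3 [1.5y] bond c/2=7/200: DF=(1009453/1000000 − 7/200·(0.966600+0.959000))/(1+7/200) = 4551/5000 ≈ 0.910200
step 4 [2y] zero: DF = P = 9049/10000 ≈ 0.904900
step 5 [2.5y] zero: DF = P = 2211/2500 ≈ 0.884400
step 6 [3y] bond c/2=9/200: DF=(2184817/2000000 − 9/200·(0.966600+0.959000+0.910200+0.904900+0.884400))/(1+9/200) = 4231/5000 ≈ 0.846200
step 7 [3.5y] swap r/2=1940/62773: DF=(1 − 1940/62773·(0.966600+0.959000+0.910200+0.904900+0.884400+0.846200))/(1+1940/62773) = 403/500 ≈ 0.806000
step 8 [4y] zero: DF = P = 1513/2000 ≈ 0.756500

1 1/2 4833/5000
2 1 959/1000
3 3/2 4551/5000
4 2 9049/10000
5 5/2 2211/2500
6 3 4231/5000
7 7/2 403/500
8 4 1513/2000
s(1.5y) = (1/(4551/5000) − 1)/(3/2) = 898/13653 ≈ 6.5773%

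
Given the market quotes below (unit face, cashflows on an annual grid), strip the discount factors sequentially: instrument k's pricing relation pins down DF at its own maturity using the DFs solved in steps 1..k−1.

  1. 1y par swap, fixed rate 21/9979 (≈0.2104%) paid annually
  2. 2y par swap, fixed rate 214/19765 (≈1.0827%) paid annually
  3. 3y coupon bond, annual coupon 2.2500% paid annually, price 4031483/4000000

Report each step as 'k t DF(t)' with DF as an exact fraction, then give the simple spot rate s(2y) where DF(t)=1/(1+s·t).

step 1 [1y] swap r/1=21/9979: DF=(1 − 21/9979·(0))/(1+21/9979) = 9979/10000 ≈ 0.997900
step 2 [2y] swap r/1=214/19765: DF=(1 − 214/19765·(0.997900))/(1+214/19765) = 4893/5000 ≈ 0.978600
step 3 [3y] bond c/1=9/400: DF=(4031483/4000000 − 9/400·(0.997900+0.978600))/(1+9/400) = 4711/5000 ≈ 0.942200

1 1 9979/10000
2 2 4893/5000
3 3 4711/5000
s(2y) = (1/(4893/5000) − 1)/(2) = 107/9786 ≈ 1.0934%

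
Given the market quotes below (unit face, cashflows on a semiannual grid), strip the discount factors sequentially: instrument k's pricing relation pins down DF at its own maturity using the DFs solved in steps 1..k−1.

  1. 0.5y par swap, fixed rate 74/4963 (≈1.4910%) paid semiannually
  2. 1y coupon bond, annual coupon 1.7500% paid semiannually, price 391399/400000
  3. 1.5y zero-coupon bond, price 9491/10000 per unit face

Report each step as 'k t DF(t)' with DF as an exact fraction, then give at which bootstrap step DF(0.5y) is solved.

1 1/2 4963/5000
2 1 4807/5000
3 3/2 9491/10000
DF(0.5y) is solved at step 1

step 1 [0.5y] swap r/2=37/4963: DF=(1 − 37/4963·(0))/(1+37/4963) = 4963/5000 ≈ 0.992600
step 2 [1y] bond c/2=7/800: DF=(391399/400000 − 7/800·(0.992600))/(1+7/800) = 4807/5000 ≈ 0.961400
step 3 [1.5y] zero: DF = P = 9491/10000 ≈ 0.949100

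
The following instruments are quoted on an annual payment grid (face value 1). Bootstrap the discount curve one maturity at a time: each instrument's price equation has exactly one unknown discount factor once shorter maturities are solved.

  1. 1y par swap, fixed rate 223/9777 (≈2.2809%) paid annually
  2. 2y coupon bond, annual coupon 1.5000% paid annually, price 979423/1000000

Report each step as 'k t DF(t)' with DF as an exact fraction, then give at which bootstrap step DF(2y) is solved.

step 1 [1y] swap r/1=223/9777: DF=(1 − 223/9777·(0))/(1+223/9777) = 9777/10000 ≈ 0.977700
step 2 [2y] bond c/1=3/200: DF=(979423/1000000 − 3/200·(0.977700))/(1+3/200) = 1901/2000 ≈ 0.950500

1 1 9777/10000
2 2 1901/2000
DF(2y) is solved at step 2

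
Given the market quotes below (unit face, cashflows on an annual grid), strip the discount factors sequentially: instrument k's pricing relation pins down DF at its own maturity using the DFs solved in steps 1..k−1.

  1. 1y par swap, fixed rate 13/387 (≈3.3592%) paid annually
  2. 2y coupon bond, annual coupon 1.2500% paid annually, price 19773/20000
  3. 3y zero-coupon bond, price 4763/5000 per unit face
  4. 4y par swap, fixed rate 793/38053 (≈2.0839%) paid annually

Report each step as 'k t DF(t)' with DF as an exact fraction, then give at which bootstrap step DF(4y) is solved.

step 1 [1y] swap r/1=13/387: DF=(1 − 13/387·(0))/(1+13/387) = 387/400 ≈ 0.967500
step 2 [2y] bond c/1=1/80: DF=(19773/20000 − 1/80·(0.967500))/(1+1/80) = 1929/2000 ≈ 0.964500
step 3 [3y] zero: DF = P = 4763/5000 ≈ 0.952600
step 4 [4y] swap r/1=793/38053: DF=(1 − 793/38053·(0.967500+0.964500+0.952600))/(1+793/38053) = 9207/10000 ≈ 0.920700

1 1 387/400
2 2 1929/2000
3 3 4763/5000
4 4 9207/10000
DF(4y) is solved at step 4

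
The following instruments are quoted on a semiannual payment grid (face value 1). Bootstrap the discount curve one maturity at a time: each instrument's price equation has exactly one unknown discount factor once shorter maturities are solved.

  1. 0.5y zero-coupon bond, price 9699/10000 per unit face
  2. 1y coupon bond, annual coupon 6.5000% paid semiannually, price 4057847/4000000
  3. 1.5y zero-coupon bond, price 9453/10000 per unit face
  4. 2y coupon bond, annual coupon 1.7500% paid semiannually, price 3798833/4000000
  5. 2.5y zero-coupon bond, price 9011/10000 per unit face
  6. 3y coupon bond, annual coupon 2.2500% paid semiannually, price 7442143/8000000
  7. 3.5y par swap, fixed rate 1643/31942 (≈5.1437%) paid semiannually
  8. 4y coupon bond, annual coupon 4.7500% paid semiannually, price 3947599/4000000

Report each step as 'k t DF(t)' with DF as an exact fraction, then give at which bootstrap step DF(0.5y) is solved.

1 1/2 9699/10000
2 1 119/125
3 3/2 9453/10000
4 2 4583/5000
5 5/2 9011/10000
6 3 4339/5000
7 7/2 8357/10000
8 4 4079/5000
DF(0.5y) is solved at step 1

step 1 [0.5y] zero: DF = P = 9699/10000 ≈ 0.969900
step 2 [1y] bond c/2=13/400: DF=(4057847/4000000 − 13/400·(0.969900))/(1+13/400) = 119/125 ≈ 0.952000
step 3 [1.5y] zero: DF = P = 9453/10000 ≈ 0.945300
step 4 [2y] bond c/2=7/800: DF=(3798833/4000000 − 7/800·(0.969900+0.952000+0.945300))/(1+7/800) = 4583/5000 ≈ 0.916600
step 5 [2.5y] zero: DF = P = 9011/10000 ≈ 0.901100
step 6 [3y] bond c/2=9/800: DF=(7442143/8000000 − 9/800·(0.969900+0.952000+0.945300+0.916600+0.901100))/(1+9/800) = 4339/5000 ≈ 0.867800
step 7 [3.5y] swap r/2=1643/63884: DF=(1 − 1643/63884·(0.969900+0.952000+0.945300+0.916600+0.901100+0.867800))/(1+1643/63884) = 8357/10000 ≈ 0.835700
step 8 [4y] bond c/2=19/800: DF=(3947599/4000000 − 19/800·(0.969900+0.952000+0.945300+0.916600+0.901100+0.867800+0.835700))/(1+19/800) = 4079/5000 ≈ 0.815800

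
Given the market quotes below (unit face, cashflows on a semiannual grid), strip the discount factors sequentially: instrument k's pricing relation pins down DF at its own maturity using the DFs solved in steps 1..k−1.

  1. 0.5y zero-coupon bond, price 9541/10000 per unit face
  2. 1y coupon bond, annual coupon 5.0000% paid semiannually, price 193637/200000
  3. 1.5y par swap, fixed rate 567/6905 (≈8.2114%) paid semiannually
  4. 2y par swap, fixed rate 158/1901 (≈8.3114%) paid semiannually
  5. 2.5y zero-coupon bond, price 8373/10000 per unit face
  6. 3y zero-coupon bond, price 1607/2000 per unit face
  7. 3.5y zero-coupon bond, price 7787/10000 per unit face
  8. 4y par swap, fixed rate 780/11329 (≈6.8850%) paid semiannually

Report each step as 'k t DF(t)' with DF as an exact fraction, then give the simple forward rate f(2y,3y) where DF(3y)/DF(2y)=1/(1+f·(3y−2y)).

1 1/2 9541/10000
2 1 9213/10000
3 3/2 4433/5000
4 2 8499/10000
5 5/2 8373/10000
6 3 1607/2000
7 7/2 7787/10000
8 4 383/500
f(2y,3y) = ((8499/10000)/(1607/2000) − 1)/(1) = 464/8035 ≈ 5.7747%

step 1 [0.5y] zero: DF = P = 9541/10000 ≈ 0.954100
step 2 [1y] bond c/2=1/40: DF=(193637/200000 − 1/40·(0.954100))/(1+1/40) = 9213/10000 ≈ 0.921300
step 3 [1.5y] swap r/2=567/13810: DF=(1 − 567/13810·(0.954100+0.921300))/(1+567/13810) = 4433/5000 ≈ 0.886600
step 4 [2y] swap r/2=79/1901: DF=(1 − 79/1901·(0.954100+0.921300+0.886600))/(1+79/1901) = 8499/10000 ≈ 0.849900
step 5 [2.5y] zero: DF = P = 8373/10000 ≈ 0.837300
step 6 [3y] zero: DF = P = 1607/2000 ≈ 0.803500
step 7 [3.5y] zero: DF = P = 7787/10000 ≈ 0.778700
step 8 [4y] swap r/2=390/11329: DF=(1 − 390/11329·(0.954100+0.921300+0.886600+0.849900+0.837300+0.803500+0.778700))/(1+390/11329) = 383/500 ≈ 0.766000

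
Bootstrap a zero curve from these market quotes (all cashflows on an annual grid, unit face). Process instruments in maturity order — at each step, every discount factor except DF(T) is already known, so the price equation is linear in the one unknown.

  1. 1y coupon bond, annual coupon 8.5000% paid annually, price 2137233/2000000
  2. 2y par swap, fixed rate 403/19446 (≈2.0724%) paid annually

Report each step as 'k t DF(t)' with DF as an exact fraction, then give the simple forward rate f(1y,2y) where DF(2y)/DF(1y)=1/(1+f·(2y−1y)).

1 1 9849/10000
2 2 9597/10000
f(1y,2y) = ((9849/10000)/(9597/10000) − 1)/(1) = 12/457 ≈ 2.6258%

step 1 [1y] bond c/1=17/200: DF=(2137233/2000000 − 17/200·(0))/(1+17/200) = 9849/10000 ≈ 0.984900
step 2 [2y] swap r/1=403/19446: DF=(1 − 403/19446·(0.984900))/(1+403/19446) = 9597/10000 ≈ 0.959700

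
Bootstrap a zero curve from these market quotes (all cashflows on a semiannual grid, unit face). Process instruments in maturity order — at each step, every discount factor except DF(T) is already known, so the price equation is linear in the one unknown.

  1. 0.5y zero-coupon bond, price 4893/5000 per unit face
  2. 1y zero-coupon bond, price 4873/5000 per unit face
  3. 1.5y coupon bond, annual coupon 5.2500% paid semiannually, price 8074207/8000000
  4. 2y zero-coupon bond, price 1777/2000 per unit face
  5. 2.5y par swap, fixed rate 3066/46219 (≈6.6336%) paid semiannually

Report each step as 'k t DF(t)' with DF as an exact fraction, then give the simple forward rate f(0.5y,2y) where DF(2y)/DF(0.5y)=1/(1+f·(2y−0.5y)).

step 1 [0.5y] zero: DF = P = 4893/5000 ≈ 0.978600
step 2 [1y] zero: DF = P = 4873/5000 ≈ 0.974600
step 3 [1.5y] bond c/2=21/800: DF=(8074207/8000000 − 21/800·(0.978600+0.974600))/(1+21/800) = 1867/2000 ≈ 0.933500
step 4 [2y] zero: DF = P = 1777/2000 ≈ 0.888500
step 5 [2.5y] swap r/2=1533/46219: DF=(1 − 1533/46219·(0.978600+0.974600+0.933500+0.888500))/(1+1533/46219) = 8467/10000 ≈ 0.846700

1 1/2 4893/5000
2 1 4873/5000
3 3/2 1867/2000
4 2 1777/2000
5 5/2 8467/10000
f(0.5y,2y) = ((4893/5000)/(1777/2000) − 1)/(3/2) = 1802/26655 ≈ 6.7605%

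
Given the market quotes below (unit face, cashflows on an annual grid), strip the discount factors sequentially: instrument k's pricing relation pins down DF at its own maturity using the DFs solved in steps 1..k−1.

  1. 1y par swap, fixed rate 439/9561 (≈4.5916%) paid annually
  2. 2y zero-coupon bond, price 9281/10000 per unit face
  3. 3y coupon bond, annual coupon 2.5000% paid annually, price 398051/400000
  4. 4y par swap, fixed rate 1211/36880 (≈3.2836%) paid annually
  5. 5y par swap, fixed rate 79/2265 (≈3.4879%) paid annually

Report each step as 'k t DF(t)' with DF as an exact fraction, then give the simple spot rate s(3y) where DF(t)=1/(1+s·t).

step 1 [1y] swap r/1=439/9561: DF=(1 − 439/9561·(0))/(1+439/9561) = 9561/10000 ≈ 0.956100
step 2 [2y] zero: DF = P = 9281/10000 ≈ 0.928100
step 3 [3y] bond c/1=1/40: DF=(398051/400000 − 1/40·(0.956100+0.928100))/(1+1/40) = 9249/10000 ≈ 0.924900
step 4 [4y] swap r/1=1211/36880: DF=(1 − 1211/36880·(0.956100+0.928100+0.924900))/(1+1211/36880) = 8789/10000 ≈ 0.878900
step 5 [5y] swap r/1=79/2265: DF=(1 − 79/2265·(0.956100+0.928100+0.924900+0.878900))/(1+79/2265) = 421/500 ≈ 0.842000

1 1 9561/10000
2 2 9281/10000
3 3 9249/10000
4 4 8789/10000
5 5 421/500
s(3y) = (1/(9249/10000) − 1)/(3) = 751/27747 ≈ 2.7066%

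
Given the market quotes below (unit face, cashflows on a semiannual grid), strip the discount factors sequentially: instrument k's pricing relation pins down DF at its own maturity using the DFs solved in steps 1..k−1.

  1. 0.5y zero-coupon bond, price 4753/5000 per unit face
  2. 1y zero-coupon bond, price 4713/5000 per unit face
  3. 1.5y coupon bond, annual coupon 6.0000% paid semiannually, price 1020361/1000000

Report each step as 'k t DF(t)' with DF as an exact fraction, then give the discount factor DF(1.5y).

1 1/2 4753/5000
2 1 4713/5000
3 3/2 1871/2000
DF(1.5y) = 1871/2000 ≈ 0.935500

step 1 [0.5y] zero: DF = P = 4753/5000 ≈ 0.950600
step 2 [1y] zero: DF = P = 4713/5000 ≈ 0.942600
step 3 [1.5y] bond c/2=3/100: DF=(1020361/1000000 − 3/100·(0.950600+0.942600))/(1+3/100) = 1871/2000 ≈ 0.935500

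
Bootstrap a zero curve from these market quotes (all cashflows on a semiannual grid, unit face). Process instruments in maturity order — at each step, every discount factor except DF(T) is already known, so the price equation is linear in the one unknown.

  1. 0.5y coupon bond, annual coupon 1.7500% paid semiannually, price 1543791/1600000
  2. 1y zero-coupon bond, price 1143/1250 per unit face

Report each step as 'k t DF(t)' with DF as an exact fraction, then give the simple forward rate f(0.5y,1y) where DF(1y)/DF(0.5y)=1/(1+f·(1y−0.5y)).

step 1 [0.5y] bond c/2=7/800: DF=(1543791/1600000 − 7/800·(0))/(1+7/800) = 1913/2000 ≈ 0.956500
step 2 [1y] zero: DF = P = 1143/1250 ≈ 0.914400

1 1/2 1913/2000
2 1 1143/1250
f(0.5y,1y) = ((1913/2000)/(1143/1250) − 1)/(1/2) = 421/4572 ≈ 9.2082%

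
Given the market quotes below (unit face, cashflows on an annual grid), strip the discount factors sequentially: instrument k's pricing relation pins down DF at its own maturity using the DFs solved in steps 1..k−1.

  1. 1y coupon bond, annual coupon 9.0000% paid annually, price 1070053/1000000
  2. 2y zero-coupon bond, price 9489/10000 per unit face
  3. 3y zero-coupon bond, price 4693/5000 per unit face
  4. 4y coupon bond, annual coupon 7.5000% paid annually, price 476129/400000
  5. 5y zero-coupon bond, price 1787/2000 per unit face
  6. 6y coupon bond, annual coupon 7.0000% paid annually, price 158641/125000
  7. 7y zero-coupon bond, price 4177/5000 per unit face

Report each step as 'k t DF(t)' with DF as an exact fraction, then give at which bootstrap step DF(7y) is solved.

step 1 [1y] bond c/1=9/100: DF=(1070053/1000000 − 9/100·(0))/(1+9/100) = 9817/10000 ≈ 0.981700
step 2 [2y] zero: DF = P = 9489/10000 ≈ 0.948900
step 3 [3y] zero: DF = P = 4693/5000 ≈ 0.938600
step 4 [4y] bond c/1=3/40: DF=(476129/400000 − 3/40·(0.981700+0.948900+0.938600))/(1+3/40) = 9071/10000 ≈ 0.907100
step 5 [5y] zero: DF = P = 1787/2000 ≈ 0.893500
step 6 [6y] bond c/1=7/100: DF=(158641/125000 − 7/100·(0.981700+0.948900+0.938600+0.907100+0.893500))/(1+7/100) = 4403/5000 ≈ 0.880600
step 7 [7y] zero: DF = P = 4177/5000 ≈ 0.835400

1 1 9817/10000
2 2 9489/10000
3 3 4693/5000
4 4 9071/10000
5 5 1787/2000
6 6 4403/5000
7 7 4177/5000
DF(7y) is solved at step 7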